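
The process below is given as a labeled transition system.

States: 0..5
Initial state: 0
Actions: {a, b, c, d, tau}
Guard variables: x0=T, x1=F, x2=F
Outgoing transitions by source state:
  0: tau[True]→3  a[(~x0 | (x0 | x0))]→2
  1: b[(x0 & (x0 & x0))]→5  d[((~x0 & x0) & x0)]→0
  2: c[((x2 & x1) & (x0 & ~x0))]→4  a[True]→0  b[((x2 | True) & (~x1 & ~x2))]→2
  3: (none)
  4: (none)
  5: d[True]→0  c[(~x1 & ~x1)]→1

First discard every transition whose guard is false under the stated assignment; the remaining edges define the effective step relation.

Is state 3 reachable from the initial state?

Guard filter leaves 7 enabled edge(s).
Layer 0: {0}
Layer 1: {2,3}  cumulative {0,2,3}
R = {0,2,3}
trace reaching 3: tau

Answer: REACHABLE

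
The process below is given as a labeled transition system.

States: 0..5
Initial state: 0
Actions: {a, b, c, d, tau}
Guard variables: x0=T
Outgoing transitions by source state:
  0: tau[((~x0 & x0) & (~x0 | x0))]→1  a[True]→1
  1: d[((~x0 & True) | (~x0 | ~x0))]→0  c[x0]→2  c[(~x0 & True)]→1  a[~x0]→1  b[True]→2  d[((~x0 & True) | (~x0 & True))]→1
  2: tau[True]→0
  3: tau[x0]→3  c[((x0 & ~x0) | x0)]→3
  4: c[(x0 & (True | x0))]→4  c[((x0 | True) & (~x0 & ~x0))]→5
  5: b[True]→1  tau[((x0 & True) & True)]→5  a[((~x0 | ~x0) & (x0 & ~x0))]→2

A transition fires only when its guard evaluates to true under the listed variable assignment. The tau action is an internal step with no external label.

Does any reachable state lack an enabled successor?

Answer: DEADLOCK-FREE

Analysis:
Reach set: {0,1,2}
  0: a→1  [1 exit(s)]
  1: b→2  c→2  [2 exit(s)]
  2: tau→0  [1 exit(s)]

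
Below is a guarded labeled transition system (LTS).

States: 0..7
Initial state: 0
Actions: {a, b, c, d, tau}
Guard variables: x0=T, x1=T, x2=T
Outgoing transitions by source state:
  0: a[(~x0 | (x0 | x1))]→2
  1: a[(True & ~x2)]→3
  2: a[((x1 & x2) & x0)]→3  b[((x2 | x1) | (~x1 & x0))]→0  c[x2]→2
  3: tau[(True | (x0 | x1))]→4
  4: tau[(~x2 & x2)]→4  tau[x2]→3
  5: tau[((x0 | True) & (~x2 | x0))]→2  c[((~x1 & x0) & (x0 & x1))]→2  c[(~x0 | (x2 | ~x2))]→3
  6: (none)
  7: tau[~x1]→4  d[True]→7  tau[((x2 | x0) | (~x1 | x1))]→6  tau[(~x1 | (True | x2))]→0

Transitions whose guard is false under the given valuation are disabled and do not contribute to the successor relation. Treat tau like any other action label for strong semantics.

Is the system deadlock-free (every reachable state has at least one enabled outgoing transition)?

R = {0,2,3,4}
  0: a→2  [deg 1]
  2: a→3  b→0  c→2  [deg 3]
  3: tau→4  [deg 1]
  4: tau→3  [deg 1]

Answer: DEADLOCK-FREE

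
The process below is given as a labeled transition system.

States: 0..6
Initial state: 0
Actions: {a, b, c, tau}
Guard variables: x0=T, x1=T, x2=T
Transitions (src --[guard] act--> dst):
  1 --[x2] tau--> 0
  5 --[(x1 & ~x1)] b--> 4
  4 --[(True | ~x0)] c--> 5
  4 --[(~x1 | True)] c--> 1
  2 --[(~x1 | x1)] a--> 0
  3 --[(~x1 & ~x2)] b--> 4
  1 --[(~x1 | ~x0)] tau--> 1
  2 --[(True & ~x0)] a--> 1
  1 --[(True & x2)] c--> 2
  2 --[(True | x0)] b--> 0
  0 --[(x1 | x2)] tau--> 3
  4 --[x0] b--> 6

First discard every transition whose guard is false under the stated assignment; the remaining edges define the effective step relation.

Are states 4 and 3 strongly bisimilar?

Answer: NOT BISIMILAR

Analysis:
Refine partition for ~:
  round 0: {{0,1,2,3,4,5,6}}
  round 1: {{0},{1},{2},{3,5,6},{4}}
Fixed point at round 2; 5 class(es).
class of 4: {4}; class of 3: {3,5,6}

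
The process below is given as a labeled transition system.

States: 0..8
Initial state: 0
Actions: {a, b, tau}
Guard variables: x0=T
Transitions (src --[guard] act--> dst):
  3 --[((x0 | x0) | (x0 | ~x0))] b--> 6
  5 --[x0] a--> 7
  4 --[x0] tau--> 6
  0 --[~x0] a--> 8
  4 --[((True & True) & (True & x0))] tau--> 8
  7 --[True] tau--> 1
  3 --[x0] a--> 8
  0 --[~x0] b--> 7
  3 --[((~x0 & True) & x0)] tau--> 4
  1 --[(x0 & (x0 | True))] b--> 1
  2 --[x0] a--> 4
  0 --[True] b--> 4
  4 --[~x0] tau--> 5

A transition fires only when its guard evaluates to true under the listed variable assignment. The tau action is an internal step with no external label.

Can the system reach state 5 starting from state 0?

Answer: UNREACHABLE

Analysis:
Guard filter leaves 9 enabled edge(s).
depth 0: {0}
depth 1: {4}  total {0,4}
depth 2: {6,8}  total {0,4,6,8}
R = {0,4,6,8}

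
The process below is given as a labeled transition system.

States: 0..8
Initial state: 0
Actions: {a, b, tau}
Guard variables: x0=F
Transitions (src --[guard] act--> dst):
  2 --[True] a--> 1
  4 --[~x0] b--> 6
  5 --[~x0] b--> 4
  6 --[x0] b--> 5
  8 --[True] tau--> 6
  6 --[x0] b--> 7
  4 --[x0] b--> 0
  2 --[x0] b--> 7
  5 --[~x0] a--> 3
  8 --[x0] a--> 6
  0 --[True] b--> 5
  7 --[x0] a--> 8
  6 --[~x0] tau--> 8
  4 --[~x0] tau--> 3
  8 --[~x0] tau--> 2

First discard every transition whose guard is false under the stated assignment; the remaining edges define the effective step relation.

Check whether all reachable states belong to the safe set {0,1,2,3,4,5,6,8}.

Answer: INVARIANT HOLDS

Analysis:
Allowed set {0,1,2,3,4,5,6,8}
Reachable = {0,1,2,3,4,5,6,8}
  0: ok
  1: ok
  2: ok
  3: ok
  4: ok
  5: ok
  6: ok
  8: ok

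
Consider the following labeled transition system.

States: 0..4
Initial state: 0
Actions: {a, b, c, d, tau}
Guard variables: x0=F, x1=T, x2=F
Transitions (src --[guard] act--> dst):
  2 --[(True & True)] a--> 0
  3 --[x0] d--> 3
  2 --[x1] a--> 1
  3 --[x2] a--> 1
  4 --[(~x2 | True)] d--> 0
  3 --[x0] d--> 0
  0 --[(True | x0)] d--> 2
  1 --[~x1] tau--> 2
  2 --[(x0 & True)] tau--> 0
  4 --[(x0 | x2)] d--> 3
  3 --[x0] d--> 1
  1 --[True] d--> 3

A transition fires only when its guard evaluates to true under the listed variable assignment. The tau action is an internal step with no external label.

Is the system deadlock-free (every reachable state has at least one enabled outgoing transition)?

Reachable = {0,1,2,3}
  0: d→2  [1 exit(s)]
  1: d→3  [1 exit(s)]
  2: a→0  a→1  [2 exit(s)]
  3: ∅  [STUCK]
trace reaching 3: d·a·d

Answer: DEADLOCK at state 3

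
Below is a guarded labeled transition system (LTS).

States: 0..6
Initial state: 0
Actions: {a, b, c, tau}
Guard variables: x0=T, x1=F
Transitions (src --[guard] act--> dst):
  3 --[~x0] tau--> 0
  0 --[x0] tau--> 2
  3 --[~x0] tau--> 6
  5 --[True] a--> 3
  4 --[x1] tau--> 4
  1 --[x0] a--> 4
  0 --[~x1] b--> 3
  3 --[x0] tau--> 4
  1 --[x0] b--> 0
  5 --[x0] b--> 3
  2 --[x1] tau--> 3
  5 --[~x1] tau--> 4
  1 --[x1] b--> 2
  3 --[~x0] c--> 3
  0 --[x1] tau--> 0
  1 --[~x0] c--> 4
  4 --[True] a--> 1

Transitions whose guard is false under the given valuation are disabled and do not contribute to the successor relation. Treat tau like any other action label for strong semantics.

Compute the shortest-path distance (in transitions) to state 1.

Answer: 3

Analysis:
Layered search for 1:
  Layer 0: {0}
  Layer 1: {2,3}
  Layer 2: {4}
  Layer 3: {1}
first hit 1 at d=3 via b·tau·a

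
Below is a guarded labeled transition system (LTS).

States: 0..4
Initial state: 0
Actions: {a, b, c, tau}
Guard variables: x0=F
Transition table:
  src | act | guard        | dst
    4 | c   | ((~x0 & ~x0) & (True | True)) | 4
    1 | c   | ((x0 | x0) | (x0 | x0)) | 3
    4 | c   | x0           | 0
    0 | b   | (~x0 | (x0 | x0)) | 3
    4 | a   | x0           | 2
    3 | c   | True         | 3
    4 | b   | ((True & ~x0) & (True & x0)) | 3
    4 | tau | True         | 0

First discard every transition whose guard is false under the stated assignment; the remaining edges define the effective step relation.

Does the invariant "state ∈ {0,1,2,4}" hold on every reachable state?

Inv-set: {0,1,2,4}
Reachable = {0,3}
  0: safe
  3: outside
reach 3 via b — violates

Answer: INVARIANT VIOLATED at state 3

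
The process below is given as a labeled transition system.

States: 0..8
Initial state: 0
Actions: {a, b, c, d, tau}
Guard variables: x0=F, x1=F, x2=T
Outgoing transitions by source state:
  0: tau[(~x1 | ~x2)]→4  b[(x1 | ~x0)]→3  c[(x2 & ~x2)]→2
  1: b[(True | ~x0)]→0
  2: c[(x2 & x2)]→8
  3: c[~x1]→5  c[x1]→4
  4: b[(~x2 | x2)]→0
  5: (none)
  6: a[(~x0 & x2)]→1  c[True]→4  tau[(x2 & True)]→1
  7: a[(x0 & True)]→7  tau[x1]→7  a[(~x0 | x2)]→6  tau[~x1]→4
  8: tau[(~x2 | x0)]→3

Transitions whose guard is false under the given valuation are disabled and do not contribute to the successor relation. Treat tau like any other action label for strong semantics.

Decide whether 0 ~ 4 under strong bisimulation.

Answer: NOT BISIMILAR

Working:
Refine partition for ~:
  round 0: {{0,1,2,3,4,5,6,7,8}}
  round 1: {{0},{1,4},{2,3},{5,8},{6},{7}}
stable after 2 split(s): 6 block(s)
[0]={0}  [4]={1,4}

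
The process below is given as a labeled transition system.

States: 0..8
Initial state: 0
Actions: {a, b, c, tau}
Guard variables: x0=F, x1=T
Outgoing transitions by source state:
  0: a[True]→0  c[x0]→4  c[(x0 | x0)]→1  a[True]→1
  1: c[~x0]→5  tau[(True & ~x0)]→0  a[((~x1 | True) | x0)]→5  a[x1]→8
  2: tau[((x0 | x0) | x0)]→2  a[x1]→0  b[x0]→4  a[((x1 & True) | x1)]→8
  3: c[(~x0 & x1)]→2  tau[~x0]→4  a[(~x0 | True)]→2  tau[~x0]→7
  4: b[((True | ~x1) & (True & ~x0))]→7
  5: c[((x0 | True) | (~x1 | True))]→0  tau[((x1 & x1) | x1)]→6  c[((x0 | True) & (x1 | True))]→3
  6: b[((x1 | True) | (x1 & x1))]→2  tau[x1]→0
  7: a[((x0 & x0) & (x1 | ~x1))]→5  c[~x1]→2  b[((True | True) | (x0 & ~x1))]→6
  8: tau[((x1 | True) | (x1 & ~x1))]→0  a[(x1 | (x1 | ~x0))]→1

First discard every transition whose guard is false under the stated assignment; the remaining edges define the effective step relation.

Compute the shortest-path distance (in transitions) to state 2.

Breadth-first toward 2:
  Layer 0: {0}
  Layer 1: {1}
  Layer 2: {5,8}
  Layer 3: {3,6}
  Layer 4: {2,4,7}
2 enters at depth 4; path a·a·c·a

Answer: 4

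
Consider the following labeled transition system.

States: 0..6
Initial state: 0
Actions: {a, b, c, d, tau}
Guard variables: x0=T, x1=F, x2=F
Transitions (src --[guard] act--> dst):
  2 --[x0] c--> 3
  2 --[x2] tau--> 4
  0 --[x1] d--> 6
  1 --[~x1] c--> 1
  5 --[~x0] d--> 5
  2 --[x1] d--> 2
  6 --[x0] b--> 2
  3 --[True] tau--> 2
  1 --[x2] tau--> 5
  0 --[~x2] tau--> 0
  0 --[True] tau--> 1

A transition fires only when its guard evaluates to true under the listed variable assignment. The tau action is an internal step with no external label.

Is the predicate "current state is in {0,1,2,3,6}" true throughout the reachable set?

Safe = {0,1,2,3,6}
R = {0,1}
  0: ✓
  1: ✓

Answer: INVARIANT HOLDS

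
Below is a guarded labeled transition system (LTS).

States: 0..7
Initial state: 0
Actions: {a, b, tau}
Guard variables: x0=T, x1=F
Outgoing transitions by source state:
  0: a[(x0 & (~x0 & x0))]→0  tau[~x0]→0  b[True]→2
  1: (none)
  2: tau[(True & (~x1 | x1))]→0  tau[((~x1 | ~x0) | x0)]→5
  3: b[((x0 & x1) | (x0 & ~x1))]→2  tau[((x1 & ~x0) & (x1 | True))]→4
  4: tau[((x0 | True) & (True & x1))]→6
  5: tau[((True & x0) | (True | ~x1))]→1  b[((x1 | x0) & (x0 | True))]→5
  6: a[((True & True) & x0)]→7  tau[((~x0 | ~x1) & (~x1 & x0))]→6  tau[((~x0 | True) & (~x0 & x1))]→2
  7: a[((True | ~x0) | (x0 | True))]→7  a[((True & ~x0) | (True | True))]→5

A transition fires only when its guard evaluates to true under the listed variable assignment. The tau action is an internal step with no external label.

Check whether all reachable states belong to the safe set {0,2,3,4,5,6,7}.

Answer: INVARIANT VIOLATED at state 1

Working:
Allowed set {0,2,3,4,5,6,7}
Reach set: {0,1,2,5}
  0: safe
  1: outside
  2: safe
  5: safe
counterexample path to 1: b·tau·tau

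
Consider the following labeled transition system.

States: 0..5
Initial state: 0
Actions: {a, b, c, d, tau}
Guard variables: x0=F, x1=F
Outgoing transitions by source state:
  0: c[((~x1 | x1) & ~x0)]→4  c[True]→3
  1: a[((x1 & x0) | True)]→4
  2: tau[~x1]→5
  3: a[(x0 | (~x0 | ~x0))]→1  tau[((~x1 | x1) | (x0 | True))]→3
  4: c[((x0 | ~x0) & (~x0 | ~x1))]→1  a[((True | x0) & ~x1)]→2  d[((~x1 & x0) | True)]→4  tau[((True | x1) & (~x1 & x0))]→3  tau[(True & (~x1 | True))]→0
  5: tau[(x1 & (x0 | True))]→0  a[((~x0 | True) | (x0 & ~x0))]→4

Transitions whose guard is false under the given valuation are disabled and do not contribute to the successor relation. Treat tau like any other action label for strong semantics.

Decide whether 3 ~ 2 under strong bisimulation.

Answer: NOT BISIMILAR

Trace:
Refine partition for ~:
  π0 = {{0,1,2,3,4,5}}
  π1 = {{0},{1,5},{2},{3},{4}}
stable after 2 split(s): 5 block(s)
3∈{3}, 2∈{2}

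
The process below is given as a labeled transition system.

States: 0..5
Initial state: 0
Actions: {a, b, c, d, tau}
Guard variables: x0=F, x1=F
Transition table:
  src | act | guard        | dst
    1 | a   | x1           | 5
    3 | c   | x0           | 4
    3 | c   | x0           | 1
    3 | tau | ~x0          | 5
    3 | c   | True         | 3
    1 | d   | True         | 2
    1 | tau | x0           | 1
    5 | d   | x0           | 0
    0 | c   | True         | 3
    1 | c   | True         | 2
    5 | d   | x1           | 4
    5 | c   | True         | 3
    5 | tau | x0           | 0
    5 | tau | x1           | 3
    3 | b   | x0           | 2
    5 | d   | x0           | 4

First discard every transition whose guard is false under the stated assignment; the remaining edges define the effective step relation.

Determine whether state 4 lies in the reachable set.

Answer: UNREACHABLE

Analysis:
Guard filter leaves 6 enabled edge(s).
L0 = {0}
L1 = {3}  cumulative {0,3}
L2 = {5}  cumulative {0,3,5}
Reach set: {0,3,5}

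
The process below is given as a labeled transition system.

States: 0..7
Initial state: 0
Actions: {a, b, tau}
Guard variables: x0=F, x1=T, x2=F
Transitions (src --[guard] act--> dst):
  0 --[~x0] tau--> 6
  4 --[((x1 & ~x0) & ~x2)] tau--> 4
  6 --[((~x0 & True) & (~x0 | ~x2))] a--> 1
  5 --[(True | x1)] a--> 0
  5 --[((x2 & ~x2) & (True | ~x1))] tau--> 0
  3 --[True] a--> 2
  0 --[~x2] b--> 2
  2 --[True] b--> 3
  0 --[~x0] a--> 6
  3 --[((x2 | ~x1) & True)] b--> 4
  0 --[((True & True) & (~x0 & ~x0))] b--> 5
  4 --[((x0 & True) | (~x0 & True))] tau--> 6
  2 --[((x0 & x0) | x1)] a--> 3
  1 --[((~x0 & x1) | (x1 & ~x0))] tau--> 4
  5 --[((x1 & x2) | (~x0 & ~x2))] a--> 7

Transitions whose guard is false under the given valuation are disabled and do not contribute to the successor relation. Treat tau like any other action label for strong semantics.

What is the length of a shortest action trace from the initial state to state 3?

Answer: 2

Working:
BFS to 3:
  L0 = {0}
  L1 = {2,5,6}
  L2 = {1,3,7}
3 enters at depth 2; path b·a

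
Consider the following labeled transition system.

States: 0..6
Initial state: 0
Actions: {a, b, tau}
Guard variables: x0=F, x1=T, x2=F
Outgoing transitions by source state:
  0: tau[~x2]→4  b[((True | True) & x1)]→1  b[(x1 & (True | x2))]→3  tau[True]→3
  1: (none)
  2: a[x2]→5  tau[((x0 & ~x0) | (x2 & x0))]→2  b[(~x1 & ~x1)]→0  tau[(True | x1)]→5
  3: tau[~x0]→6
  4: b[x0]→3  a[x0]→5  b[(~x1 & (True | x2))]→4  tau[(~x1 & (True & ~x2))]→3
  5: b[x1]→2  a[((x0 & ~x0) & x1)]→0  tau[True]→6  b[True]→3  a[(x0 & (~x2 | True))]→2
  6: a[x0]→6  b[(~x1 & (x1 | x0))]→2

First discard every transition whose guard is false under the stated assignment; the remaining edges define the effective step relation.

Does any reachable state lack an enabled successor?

Answer: DEADLOCK at state 1

Trace:
R = {0,1,3,4,6}
  0: b→1  b→3  tau→3  tau→4  [deg 4]
  1: ∅  [deadlock]
  3: tau→6  [deg 1]
  4: ∅  [deadlock]
  6: ∅  [deadlock]
Path to 1: b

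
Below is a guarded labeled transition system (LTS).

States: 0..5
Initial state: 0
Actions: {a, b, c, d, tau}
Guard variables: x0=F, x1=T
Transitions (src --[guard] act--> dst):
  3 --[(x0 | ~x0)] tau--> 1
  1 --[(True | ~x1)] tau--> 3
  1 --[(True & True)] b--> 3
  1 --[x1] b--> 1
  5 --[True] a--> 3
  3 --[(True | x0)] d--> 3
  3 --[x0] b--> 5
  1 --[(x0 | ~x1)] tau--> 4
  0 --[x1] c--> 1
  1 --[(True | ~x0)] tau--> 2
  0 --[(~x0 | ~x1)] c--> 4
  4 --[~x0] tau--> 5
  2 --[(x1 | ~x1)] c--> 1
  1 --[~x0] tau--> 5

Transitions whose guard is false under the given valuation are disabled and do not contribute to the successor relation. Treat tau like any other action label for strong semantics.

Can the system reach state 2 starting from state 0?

Answer: REACHABLE

Trace:
12 transition(s) survive guard evaluation.
L0 = {0}
L1 = {1,4}  cumulative {0,1,4}
L2 = {2,3,5}  cumulative {0,1,2,3,4,5}
Reachable = {0,1,2,3,4,5}
witness 2: c·tau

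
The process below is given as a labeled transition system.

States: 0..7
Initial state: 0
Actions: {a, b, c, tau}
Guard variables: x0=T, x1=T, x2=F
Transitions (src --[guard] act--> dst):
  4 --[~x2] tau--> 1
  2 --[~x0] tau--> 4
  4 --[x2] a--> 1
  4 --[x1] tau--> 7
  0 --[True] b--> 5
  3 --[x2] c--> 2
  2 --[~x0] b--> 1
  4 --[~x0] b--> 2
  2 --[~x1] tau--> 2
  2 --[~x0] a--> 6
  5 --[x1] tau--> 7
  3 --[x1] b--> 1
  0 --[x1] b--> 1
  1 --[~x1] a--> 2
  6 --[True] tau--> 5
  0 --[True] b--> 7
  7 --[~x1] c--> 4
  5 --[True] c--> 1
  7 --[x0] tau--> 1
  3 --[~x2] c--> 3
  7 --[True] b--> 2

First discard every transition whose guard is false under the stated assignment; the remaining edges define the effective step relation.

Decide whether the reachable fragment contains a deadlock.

Answer: DEADLOCK at state 1

Analysis:
R = {0,1,2,5,7}
  0: b→1  b→5  b→7  [deg 3]
  1: ∅  [deadlock]
  2: ∅  [deadlock]
  5: c→1  tau→7  [deg 2]
  7: b→2  tau→1  [deg 2]
witness 1: b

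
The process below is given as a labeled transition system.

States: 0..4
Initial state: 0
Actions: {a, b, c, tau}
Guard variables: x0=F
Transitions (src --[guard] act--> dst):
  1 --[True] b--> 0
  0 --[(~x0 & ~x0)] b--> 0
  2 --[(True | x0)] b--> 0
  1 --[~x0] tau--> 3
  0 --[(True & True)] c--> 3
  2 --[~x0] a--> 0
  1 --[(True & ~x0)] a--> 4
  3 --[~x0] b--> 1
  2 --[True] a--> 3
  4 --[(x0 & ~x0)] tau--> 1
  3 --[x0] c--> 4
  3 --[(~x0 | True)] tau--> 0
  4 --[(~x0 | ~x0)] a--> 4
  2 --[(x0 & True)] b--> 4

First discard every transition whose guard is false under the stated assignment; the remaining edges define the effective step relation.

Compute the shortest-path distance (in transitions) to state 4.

Answer: 3

Trace:
Layered search for 4:
  depth 0: {0}
  depth 1: {3}
  depth 2: {1}
  depth 3: {4}
4 enters at depth 3; path c·b·a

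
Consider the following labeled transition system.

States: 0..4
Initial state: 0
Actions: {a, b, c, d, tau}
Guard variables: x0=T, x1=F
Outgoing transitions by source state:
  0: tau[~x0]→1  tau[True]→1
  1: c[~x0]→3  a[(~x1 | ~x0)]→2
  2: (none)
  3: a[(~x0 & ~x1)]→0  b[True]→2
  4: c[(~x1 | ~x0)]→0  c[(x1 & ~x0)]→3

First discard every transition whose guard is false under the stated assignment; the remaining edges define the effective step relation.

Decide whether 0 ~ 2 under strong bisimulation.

Answer: NOT BISIMILAR

Working:
Bisimulation quotient by refinement:
  π0 = {{0,1,2,3,4}}
  π1 = {{0},{1},{2},{3},{4}}
Fixed point at round 2; 5 class(es).
[0]={0}  [2]={2}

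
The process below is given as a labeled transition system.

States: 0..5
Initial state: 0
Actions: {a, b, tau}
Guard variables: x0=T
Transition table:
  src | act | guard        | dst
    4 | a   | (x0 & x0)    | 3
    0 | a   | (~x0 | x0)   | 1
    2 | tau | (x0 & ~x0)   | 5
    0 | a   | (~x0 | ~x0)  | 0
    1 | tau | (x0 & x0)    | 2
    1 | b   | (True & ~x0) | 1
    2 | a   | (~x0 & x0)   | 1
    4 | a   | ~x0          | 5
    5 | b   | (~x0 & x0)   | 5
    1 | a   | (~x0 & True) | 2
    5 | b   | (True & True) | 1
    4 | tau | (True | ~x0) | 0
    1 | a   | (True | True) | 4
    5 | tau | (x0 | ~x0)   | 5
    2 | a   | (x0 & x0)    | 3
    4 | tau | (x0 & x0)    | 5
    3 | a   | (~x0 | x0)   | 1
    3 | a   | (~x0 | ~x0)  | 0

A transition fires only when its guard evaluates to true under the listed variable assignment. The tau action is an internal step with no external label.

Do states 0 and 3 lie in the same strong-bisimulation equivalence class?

Compute ~ classes (split until stable):
  round 0: {{0,1,2,3,4,5}}
  round 1: {{0,2,3},{1,4},{5}}
  round 2: {{0,3},{1},{2},{4},{5}}
stable after 3 split(s): 5 block(s)
0∈{0,3}, 3∈{0,3}

Answer: BISIMILAR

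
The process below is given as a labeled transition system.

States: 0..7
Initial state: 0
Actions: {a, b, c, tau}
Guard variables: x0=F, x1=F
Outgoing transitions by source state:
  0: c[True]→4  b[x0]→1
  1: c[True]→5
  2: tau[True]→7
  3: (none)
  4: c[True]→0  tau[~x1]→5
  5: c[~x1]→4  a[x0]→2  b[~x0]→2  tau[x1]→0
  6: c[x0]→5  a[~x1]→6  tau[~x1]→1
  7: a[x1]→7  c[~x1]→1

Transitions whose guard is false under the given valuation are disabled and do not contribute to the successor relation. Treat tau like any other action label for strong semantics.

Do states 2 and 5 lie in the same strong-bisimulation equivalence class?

Answer: NOT BISIMILAR

Working:
Bisimulation quotient by refinement:
  π0 = {{0,1,2,3,4,5,6,7}}
  π1 = {{0,1,7},{2},{3},{4},{5},{6}}
  π2 = {{0},{1},{2},{3},{4},{5},{6},{7}}
Fixed point at round 3; 8 class(es).
class of 2: {2}; class of 5: {5}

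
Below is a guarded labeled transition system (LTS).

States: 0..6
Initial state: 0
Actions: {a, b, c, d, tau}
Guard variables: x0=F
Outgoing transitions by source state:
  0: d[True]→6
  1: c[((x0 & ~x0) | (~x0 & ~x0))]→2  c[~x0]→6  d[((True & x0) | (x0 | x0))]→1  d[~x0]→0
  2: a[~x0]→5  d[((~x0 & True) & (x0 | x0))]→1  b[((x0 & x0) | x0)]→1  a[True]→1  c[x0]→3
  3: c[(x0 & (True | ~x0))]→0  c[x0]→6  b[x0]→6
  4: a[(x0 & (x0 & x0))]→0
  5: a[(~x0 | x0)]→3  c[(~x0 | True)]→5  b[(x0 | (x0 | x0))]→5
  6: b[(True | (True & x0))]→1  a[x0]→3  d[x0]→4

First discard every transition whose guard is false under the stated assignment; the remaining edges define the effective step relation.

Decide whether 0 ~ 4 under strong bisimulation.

Answer: NOT BISIMILAR

Analysis:
Refine partition for ~:
  π0 = {{0,1,2,3,4,5,6}}
  π1 = {{0},{1},{2},{3,4},{5},{6}}
Fixed point at round 2; 6 class(es).
[0]={0}  [4]={3,4}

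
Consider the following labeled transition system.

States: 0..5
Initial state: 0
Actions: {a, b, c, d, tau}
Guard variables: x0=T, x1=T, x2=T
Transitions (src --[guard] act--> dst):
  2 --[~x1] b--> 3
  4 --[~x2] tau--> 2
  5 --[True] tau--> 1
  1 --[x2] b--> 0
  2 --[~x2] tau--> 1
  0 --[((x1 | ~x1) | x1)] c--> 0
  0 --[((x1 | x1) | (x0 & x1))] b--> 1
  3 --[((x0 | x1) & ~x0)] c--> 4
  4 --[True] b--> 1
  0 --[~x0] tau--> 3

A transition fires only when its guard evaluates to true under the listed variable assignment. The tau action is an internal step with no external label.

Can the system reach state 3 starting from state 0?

Answer: UNREACHABLE

Analysis:
After dropping false guards: 5 live edges.
Layer 0: {0}
Layer 1: {1}  now seen {0,1}
R = {0,1}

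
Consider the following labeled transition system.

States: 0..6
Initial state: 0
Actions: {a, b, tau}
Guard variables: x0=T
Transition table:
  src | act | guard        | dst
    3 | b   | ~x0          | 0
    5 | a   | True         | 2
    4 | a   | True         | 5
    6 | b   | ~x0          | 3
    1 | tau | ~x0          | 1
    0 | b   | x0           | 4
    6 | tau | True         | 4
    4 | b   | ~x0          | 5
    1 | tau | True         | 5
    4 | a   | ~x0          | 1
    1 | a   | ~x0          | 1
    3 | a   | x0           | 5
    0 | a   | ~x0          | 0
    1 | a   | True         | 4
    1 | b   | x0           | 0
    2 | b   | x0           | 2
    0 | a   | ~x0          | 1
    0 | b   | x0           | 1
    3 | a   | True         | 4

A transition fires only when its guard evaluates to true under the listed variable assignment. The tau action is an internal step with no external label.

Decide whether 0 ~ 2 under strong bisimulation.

Answer: NOT BISIMILAR

Analysis:
Compute ~ classes (split until stable):
  P[0] = {{0,1,2,3,4,5,6}}
  P[1] = {{0,2},{1},{3,4,5},{6}}
  P[2] = {{0},{1},{2},{3,4},{5},{6}}
  P[3] = {{0},{1},{2},{3},{4},{5},{6}}
Fixed point at round 4; 7 class(es).
[0]={0}  [2]={2}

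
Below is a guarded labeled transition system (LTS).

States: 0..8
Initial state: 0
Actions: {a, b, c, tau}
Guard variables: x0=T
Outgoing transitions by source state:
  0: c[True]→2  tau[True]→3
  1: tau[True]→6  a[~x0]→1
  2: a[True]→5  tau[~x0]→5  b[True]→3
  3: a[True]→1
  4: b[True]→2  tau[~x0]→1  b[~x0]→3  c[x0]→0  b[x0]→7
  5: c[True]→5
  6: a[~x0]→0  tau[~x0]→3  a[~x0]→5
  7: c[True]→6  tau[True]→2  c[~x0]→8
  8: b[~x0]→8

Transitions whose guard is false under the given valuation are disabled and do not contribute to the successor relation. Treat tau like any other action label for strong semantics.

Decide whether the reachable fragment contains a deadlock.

Reach set: {0,1,2,3,5,6}
  0: c→2  tau→3  [2 exit(s)]
  1: tau→6  [1 exit(s)]
  2: a→5  b→3  [2 exit(s)]
  3: a→1  [1 exit(s)]
  5: c→5  [1 exit(s)]
  6: ∅  [no exit]
trace reaching 6: tau·a·tau

Answer: DEADLOCK at state 6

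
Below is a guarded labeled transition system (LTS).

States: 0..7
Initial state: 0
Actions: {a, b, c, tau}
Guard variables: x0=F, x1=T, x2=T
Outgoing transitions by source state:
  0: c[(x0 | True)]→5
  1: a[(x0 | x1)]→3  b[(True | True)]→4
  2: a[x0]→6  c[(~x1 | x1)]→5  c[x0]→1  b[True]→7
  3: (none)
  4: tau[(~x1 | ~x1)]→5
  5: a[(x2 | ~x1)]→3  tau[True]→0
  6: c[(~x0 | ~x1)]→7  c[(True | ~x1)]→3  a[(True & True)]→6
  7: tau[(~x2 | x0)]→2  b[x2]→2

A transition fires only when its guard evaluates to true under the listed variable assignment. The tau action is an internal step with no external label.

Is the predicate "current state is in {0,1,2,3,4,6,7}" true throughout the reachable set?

Answer: INVARIANT VIOLATED at state 5

Working:
Safe = {0,1,2,3,4,6,7}
Reachable = {0,3,5}
  0: safe
  3: safe
  5: ✗ unsafe
witness against invariant: c → 5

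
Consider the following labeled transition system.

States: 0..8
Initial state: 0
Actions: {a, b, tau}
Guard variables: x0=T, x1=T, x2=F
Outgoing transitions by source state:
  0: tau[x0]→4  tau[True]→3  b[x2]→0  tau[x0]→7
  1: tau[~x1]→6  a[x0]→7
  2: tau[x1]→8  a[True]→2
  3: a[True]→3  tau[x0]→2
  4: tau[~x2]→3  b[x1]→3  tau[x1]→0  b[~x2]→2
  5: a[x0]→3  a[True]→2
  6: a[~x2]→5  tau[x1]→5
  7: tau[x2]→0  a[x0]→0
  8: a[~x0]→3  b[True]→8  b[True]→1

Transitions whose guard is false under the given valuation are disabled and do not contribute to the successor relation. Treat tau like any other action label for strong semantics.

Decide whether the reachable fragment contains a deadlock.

Answer: DEADLOCK-FREE

Analysis:
Reachable = {0,1,2,3,4,7,8}
  0: tau→3  tau→4  tau→7  [deg 3]
  1: a→7  [deg 1]
  2: a→2  tau→8  [deg 2]
  3: a→3  tau→2  [deg 2]
  4: b→2  b→3  tau→0  tau→3  [deg 4]
  7: a→0  [deg 1]
  8: b→1  b→8  [deg 2]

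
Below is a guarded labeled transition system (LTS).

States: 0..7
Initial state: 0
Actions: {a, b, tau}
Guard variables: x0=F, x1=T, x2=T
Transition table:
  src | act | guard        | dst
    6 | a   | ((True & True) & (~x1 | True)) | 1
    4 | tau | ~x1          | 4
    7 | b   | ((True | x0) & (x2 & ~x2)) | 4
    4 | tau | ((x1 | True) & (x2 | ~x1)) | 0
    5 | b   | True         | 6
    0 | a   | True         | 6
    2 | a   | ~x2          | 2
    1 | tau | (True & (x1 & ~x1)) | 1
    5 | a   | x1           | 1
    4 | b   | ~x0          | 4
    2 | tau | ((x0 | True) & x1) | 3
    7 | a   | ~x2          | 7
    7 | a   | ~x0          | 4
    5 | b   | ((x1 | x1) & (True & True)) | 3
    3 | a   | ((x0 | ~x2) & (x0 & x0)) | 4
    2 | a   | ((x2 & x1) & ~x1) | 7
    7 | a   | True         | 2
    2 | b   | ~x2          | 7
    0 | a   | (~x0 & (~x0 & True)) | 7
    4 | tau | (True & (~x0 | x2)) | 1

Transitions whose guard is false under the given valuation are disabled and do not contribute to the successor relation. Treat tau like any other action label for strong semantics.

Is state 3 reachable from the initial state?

12 transition(s) survive guard evaluation.
L0 = {0}
L1 = {6,7}  now seen {0,6,7}
L2 = {1,2,4}  now seen {0,1,2,4,6,7}
L3 = {3}  now seen {0,1,2,3,4,6,7}
Reachable = {0,1,2,3,4,6,7}
Path to 3: a·a·tau

Answer: REACHABLE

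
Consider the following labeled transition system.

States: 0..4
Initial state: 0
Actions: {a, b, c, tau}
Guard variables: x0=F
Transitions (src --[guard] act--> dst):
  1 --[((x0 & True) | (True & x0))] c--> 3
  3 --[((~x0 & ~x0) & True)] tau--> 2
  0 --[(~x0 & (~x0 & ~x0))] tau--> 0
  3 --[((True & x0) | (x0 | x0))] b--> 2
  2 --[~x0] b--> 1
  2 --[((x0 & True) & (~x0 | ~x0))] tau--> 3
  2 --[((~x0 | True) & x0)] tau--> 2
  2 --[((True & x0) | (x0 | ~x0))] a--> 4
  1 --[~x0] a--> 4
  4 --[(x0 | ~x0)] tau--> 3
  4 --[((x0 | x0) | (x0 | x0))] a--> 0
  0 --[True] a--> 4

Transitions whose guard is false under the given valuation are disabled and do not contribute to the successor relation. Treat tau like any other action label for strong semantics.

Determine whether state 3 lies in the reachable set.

Answer: REACHABLE

Trace:
7 transition(s) survive guard evaluation.
L0 = {0}
L1 = {4}  cumulative {0,4}
L2 = {3}  cumulative {0,3,4}
L3 = {2}  cumulative {0,2,3,4}
L4 = {1}  cumulative {0,1,2,3,4}
Reachable = {0,1,2,3,4}
trace reaching 3: a·tau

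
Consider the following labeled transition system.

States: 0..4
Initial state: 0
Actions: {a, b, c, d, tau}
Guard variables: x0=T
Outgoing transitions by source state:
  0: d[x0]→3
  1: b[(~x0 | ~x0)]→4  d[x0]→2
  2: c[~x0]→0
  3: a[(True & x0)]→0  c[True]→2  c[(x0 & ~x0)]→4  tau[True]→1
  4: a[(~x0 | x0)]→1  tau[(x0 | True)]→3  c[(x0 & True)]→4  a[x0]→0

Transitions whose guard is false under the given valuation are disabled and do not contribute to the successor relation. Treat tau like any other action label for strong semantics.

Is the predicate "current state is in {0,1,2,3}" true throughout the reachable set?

Answer: INVARIANT HOLDS

Trace:
Inv-set: {0,1,2,3}
Reach set: {0,1,2,3}
  0: ✓
  1: ✓
  2: ✓
  3: ✓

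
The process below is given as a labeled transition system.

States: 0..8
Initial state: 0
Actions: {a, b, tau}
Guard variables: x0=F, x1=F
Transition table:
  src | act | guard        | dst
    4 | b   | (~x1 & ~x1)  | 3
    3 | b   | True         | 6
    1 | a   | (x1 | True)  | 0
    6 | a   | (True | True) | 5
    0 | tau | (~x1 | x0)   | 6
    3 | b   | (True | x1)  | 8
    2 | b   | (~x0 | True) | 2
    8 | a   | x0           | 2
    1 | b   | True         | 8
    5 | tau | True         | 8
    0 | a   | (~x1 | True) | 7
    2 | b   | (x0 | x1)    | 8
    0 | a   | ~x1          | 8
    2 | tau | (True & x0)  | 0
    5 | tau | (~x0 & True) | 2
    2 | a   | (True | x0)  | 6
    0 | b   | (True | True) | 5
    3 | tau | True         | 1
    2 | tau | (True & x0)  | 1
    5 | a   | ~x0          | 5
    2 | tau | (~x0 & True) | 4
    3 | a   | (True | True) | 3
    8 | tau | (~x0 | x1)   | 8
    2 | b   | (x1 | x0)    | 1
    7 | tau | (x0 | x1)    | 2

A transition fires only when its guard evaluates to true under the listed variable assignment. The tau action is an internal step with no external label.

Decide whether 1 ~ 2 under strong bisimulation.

Answer: NOT BISIMILAR

Trace:
Bisimulation quotient by refinement:
  P[0] = {{0,1,2,3,4,5,6,7,8}}
  P[1] = {{0,2,3},{1},{4},{5},{6},{7},{8}}
  P[2] = {{0},{1},{2},{3},{4},{5},{6},{7},{8}}
9 equivalence class(es) (converged in 3)
[1]={1}  [2]={2}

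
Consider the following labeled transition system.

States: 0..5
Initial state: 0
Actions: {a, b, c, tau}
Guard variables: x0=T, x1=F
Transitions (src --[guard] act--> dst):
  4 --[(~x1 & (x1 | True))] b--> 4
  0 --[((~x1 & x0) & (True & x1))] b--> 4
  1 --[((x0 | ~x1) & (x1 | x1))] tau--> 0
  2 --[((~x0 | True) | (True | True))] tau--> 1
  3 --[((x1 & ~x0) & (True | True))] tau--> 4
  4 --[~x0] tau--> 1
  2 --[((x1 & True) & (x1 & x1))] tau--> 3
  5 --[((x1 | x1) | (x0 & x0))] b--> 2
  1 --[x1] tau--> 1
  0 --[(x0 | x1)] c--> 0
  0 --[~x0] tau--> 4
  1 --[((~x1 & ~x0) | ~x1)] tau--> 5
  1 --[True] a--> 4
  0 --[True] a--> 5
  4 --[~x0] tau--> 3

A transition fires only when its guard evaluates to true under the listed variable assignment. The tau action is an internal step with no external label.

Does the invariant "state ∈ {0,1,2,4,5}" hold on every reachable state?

Answer: INVARIANT HOLDS

Working:
Allowed set {0,1,2,4,5}
Reachable = {0,1,2,4,5}
  0: ✓
  1: ✓
  2: ✓
  4: ✓
  5: ✓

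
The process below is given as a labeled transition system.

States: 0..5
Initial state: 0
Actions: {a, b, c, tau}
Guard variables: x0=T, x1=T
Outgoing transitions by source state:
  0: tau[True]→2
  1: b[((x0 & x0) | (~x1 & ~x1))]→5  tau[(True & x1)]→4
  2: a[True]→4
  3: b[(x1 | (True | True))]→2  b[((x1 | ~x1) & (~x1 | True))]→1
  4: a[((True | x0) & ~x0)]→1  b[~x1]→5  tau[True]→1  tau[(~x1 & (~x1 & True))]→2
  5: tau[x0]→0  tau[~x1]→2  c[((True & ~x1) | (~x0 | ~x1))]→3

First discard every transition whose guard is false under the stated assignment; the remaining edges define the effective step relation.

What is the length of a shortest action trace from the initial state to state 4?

BFS to 4:
  L0 = {0}
  L1 = {2}
  L2 = {4}
4 enters at depth 2; path tau·a

Answer: 2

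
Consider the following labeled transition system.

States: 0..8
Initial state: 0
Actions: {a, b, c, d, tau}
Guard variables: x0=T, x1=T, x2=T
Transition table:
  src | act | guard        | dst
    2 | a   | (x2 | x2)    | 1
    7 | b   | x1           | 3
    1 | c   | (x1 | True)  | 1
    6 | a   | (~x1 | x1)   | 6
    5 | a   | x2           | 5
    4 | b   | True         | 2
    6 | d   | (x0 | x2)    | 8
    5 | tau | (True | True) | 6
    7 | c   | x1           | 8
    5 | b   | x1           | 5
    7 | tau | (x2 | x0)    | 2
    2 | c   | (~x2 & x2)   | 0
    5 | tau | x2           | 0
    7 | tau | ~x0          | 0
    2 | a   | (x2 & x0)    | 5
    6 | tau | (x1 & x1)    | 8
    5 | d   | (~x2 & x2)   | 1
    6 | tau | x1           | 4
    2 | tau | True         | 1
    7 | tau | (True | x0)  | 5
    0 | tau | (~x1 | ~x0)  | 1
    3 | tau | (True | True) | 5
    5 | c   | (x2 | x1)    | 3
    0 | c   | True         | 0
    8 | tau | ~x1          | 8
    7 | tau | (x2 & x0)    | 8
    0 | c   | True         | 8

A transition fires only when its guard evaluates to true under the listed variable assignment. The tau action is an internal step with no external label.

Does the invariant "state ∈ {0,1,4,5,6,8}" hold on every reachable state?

Answer: INVARIANT HOLDS

Working:
Allowed set {0,1,4,5,6,8}
Reachable = {0,8}
  0: safe
  8: safe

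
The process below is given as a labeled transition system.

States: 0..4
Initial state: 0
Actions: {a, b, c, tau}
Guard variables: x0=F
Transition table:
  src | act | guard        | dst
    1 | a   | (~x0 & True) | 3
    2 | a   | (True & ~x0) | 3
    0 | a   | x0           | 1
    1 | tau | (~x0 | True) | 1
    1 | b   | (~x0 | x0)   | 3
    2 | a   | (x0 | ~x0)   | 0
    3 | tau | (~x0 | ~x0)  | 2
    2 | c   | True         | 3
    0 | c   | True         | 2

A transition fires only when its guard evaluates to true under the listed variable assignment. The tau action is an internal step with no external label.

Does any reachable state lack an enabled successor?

Answer: DEADLOCK-FREE

Trace:
Reach set: {0,2,3}
  0: c→2  [1 exit(s)]
  2: a→0  a→3  c→3  [3 exit(s)]
  3: tau→2  [1 exit(s)]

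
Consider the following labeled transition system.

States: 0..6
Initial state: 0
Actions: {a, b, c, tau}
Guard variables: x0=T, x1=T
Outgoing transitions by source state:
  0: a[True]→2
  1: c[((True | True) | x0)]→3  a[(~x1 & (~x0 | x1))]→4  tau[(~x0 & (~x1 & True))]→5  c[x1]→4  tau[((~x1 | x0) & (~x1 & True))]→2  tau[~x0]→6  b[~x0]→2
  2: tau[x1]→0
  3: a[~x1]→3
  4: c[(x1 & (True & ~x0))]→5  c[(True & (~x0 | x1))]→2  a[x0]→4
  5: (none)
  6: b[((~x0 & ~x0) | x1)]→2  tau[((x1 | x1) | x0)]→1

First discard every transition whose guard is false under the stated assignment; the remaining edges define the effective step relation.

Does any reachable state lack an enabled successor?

Answer: DEADLOCK-FREE

Trace:
R = {0,2}
  0: a→2  [deg 1]
  2: tau→0  [deg 1]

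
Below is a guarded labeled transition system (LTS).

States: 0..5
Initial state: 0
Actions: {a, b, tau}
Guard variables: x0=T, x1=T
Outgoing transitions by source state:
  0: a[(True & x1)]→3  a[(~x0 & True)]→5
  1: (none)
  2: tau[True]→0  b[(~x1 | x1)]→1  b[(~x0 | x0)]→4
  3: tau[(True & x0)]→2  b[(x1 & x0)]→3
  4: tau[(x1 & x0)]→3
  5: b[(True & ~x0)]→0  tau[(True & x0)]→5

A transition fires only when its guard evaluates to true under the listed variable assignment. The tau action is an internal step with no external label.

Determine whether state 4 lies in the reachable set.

8 transition(s) survive guard evaluation.
Layer 0: {0}
Layer 1: {3}  total {0,3}
Layer 2: {2}  total {0,2,3}
Layer 3: {1,4}  total {0,1,2,3,4}
R = {0,1,2,3,4}
Path to 4: a·tau·b

Answer: REACHABLE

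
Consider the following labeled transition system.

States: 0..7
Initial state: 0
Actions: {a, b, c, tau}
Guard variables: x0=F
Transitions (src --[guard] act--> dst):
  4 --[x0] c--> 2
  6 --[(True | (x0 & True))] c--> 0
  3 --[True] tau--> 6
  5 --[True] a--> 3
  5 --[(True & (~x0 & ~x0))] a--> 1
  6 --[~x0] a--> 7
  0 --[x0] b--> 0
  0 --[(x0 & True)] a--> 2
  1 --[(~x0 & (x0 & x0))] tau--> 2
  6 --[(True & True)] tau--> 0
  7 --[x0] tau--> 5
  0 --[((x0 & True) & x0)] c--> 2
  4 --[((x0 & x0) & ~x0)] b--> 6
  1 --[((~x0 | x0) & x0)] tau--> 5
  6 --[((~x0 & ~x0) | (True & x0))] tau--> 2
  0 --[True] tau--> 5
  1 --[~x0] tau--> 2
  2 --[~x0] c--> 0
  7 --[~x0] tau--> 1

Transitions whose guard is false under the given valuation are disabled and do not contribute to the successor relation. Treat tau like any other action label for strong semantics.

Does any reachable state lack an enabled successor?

Answer: DEADLOCK-FREE

Working:
Reach set: {0,1,2,3,5,6,7}
  0: tau→5  [1 out]
  1: tau→2  [1 out]
  2: c→0  [1 out]
  3: tau→6  [1 out]
  5: a→1  a→3  [2 out]
  6: a→7  c→0  tau→0  tau→2  [4 out]
  7: tau→1  [1 out]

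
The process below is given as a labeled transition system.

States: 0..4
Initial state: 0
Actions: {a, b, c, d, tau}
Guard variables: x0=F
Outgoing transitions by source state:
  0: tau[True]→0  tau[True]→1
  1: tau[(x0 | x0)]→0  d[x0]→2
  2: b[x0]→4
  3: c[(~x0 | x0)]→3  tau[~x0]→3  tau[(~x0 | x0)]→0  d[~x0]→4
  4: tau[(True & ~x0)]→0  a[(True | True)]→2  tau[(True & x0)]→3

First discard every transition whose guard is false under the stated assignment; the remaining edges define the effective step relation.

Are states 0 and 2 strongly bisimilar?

Bisimulation quotient by refinement:
  π0 = {{0,1,2,3,4}}
  π1 = {{0},{1,2},{3},{4}}
stable after 2 split(s): 4 block(s)
[0]={0}  [2]={1,2}

Answer: NOT BISIMILAR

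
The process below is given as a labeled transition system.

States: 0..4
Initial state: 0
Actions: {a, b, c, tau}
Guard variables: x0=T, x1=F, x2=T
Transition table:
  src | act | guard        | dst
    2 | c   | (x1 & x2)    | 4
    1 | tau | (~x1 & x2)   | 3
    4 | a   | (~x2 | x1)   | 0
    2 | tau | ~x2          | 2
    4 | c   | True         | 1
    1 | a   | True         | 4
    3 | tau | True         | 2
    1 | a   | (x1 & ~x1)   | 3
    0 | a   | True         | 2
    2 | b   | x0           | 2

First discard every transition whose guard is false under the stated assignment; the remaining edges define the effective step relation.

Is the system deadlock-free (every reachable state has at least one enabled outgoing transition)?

Reach set: {0,2}
  0: a→2  [1 out]
  2: b→2  [1 out]

Answer: DEADLOCK-FREE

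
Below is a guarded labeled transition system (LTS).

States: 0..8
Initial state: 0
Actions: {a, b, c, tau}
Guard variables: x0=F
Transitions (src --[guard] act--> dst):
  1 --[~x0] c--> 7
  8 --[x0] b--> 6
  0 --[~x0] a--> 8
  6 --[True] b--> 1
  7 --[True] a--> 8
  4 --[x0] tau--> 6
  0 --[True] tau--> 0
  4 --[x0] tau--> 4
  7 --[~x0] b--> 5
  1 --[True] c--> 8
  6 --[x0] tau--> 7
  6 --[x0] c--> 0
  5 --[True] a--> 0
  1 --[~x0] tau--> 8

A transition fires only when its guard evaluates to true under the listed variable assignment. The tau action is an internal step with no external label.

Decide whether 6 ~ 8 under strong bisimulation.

Bisimulation quotient by refinement:
  π0 = {{0,1,2,3,4,5,6,7,8}}
  π1 = {{0},{1},{2,3,4,8},{5},{6},{7}}
Fixed point at round 2; 6 class(es).
6∈{6}, 8∈{2,3,4,8}

Answer: NOT BISIMILAR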